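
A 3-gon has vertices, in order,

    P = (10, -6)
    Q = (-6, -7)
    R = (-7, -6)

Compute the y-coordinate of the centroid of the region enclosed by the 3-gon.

Apply the shoelace (surveyor's) formula. First the cross-terms c_i = x_i·y_{i+1} − x_{i+1}·y_i:
  -106, -13, 102  ⇒  2A = -17, A = -8.5.
Then Σ (y_i + y_{i+1})·c_i = 323, so ȳ = 323 / (6·(-8.5)) = -19/3.

-19/3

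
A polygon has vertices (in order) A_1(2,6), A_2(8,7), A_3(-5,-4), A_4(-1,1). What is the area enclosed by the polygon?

Apply the shoelace formula: 2A = Σ (x_i·y_{i+1} − x_{i+1}·y_i), indices taken mod 4.
Σ = (-34) + (3) + (-9) + (-8) = -48
Area = |Σ|/2 = 24.

24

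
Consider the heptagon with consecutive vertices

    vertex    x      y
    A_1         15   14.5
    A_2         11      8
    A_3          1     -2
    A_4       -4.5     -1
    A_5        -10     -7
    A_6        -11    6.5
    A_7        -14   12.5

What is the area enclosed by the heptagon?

318.5

Σ = (-39.5) + (-30) + (-10) + (21.5) + (-142) + (-46.5) + (-390.5) = -637
Area = |Σ|/2 = 318.5.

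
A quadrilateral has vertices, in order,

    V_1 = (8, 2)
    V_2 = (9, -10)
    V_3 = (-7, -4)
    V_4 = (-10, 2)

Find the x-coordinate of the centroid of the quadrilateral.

148/147

Apply Gauss's area formula. First the cross-terms c_i = x_i·y_{i+1} − x_{i+1}·y_i:
  -98, -106, -54, -36  ⇒  2A = -294, A = -147.
Then Σ (x_i + x_{i+1})·c_i = -888, so x̄ = -888 / (6·(-147)) = 148/147.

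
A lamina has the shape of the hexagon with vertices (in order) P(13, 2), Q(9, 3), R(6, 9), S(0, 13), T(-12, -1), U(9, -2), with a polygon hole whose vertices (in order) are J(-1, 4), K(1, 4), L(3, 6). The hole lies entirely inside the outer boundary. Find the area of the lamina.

Outer boundary:
Apply Gauss's area formula: 2A = Σ (x_i·y_{i+1} − x_{i+1}·y_i), indices taken mod 6.
P→Q: (13)(3) − (9)(2) = 21
Q→R: (9)(9) − (6)(3) = 63
R→S: (6)(13) − (0)(9) = 78
S→T: (0)(-1) − (-12)(13) = 156
T→U: (-12)(-2) − (9)(-1) = 33
U→P: (9)(2) − (13)(-2) = 44
Σ = 395
Area = |Σ|/2 = 197.5.
Hole:
J→K: (-1)(4) − (1)(4) = -8
K→L: (1)(6) − (3)(4) = -6
L→J: (3)(4) − (-1)(6) = 18
Σ = 4
Area = |Σ|/2 = 2.
Net area = 197.5 − 2 = 195.5.

195.5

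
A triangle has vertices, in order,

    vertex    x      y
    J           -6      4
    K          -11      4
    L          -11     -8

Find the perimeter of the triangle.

30

|JK| = √((-5)² + (0)²) = √25 = 5
|KL| = √((0)² + (-12)²) = √144 = 12
|LJ| = √((5)² + (12)²) = √169 = 13
Perimeter = 5 + 12 + 13 = 30.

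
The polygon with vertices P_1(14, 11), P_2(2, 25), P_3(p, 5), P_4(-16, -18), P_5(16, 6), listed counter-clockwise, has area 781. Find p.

Write out the shoelace sum; only the two edges meeting at P_3 involve p:
2·Area = [(2·5 − p·25) + (p·(-18) − (-16)·5)] + 612
       = -43·p + 702 = 1562
⇒ p = -20.

-20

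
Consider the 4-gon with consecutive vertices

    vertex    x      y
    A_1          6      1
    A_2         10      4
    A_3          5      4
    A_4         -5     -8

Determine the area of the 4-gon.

28.5

Σ = (14) + (20) + (-20) + (43) = 57
Area = |Σ|/2 = 28.5.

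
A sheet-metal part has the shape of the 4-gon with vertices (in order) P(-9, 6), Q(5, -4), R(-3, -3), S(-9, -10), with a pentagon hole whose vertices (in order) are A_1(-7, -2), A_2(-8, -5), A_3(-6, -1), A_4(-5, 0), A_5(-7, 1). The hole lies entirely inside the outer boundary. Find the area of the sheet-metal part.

77

Outer boundary:
Apply the shoelace (surveyor's) formula: 2A = Σ (x_i·y_{i+1} − x_{i+1}·y_i), indices taken mod 4.
Cross-terms: 6, -27, 3, -144  ⇒  Σ = -162
Area = |Σ|/2 = 81.
Hole:
Apply the surveyor's formula: 2A = Σ (x_i·y_{i+1} − x_{i+1}·y_i), indices taken mod 5.
A_1→A_2: (-7)(-5) − (-8)(-2) = 19
A_2→A_3: (-8)(-1) − (-6)(-5) = -22
A_3→A_4: (-6)(0) − (-5)(-1) = -5
A_4→A_5: (-5)(1) − (-7)(0) = -5
A_5→A_1: (-7)(-2) − (-7)(1) = 21
Σ = 8
Area = |Σ|/2 = 4.
Net area = 81 − 4 = 77.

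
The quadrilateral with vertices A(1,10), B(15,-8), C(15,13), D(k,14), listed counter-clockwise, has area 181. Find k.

The doubled signed area Σ (x_i y_{i+1} − x_{i+1} y_i) is linear in k.
With k=0 it equals 353; the coefficient of k is -3 (from the two edges through D).
So -3·k + 353 = 2·181 = 362 ⇒ k = -3.

-3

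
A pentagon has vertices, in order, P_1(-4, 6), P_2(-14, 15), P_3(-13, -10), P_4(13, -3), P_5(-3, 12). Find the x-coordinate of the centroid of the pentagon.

Apply the surveyor's formula. First the cross-terms c_i = x_i·y_{i+1} − x_{i+1}·y_i:
  24, 335, 169, 147, 30  ⇒  2A = 705, A = 352.5.
Then Σ (x_i + x_{i+1})·c_i = -8217, so x̄ = -8217 / (6·352.5) = -913/235.

-913/235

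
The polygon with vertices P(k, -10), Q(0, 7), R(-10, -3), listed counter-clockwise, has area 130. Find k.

Write out the shoelace sum; only the two edges meeting at P involve k:
2·Area = [((-10)·(-10) − k·(-3)) + (k·7 − 0·(-10))] + 70
       = 10·k + 170 = 260
⇒ k = 9.

9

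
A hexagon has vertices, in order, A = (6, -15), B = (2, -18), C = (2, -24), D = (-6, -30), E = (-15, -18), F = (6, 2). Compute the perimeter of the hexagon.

82

|AB| = √((-4)² + (-3)²) = √25 = 5
|BC| = √((0)² + (-6)²) = √36 = 6
|CD| = √((-8)² + (-6)²) = √100 = 10
|DE| = √((-9)² + (12)²) = √225 = 15
|EF| = √((21)² + (20)²) = √841 = 29
|FA| = √((0)² + (-17)²) = √289 = 17
Perimeter = 5 + 6 + 10 + 15 + 29 + 17 = 82.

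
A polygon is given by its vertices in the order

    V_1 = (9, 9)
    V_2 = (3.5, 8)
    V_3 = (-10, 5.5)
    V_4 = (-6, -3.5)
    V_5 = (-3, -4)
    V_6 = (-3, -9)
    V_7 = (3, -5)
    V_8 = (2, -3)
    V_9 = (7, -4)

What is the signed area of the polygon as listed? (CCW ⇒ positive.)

195.625

Apply the surveyor's formula: 2A = Σ (x_i·y_{i+1} − x_{i+1}·y_i), indices taken mod 9.
Σ = (40.5) + (99.25) + (68) + (13.5) + (15) + (42) + (1) + (13) + (99) = 391.25
Signed area = Σ/2 = 195.625 (positive ⇒ counter-clockwise traversal).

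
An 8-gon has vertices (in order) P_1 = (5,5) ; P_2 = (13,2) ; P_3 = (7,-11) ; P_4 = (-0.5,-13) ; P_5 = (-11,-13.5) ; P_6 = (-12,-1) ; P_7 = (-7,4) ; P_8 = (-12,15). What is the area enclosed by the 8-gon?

Σ = (-55) + (-157) + (-96.5) + (-136.25) + (-151) + (-55) + (-57) + (-135) = -842.75
Area = |Σ|/2 = 421.375.

421.375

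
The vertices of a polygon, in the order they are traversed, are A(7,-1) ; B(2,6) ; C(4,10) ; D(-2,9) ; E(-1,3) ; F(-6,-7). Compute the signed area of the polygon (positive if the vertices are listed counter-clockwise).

Apply the shoelace (surveyor's) formula: 2A = Σ (x_i·y_{i+1} − x_{i+1}·y_i), indices taken mod 6.
Σ = (44) + (-4) + (56) + (3) + (25) + (55) = 179
Signed area = Σ/2 = 89.5 (positive ⇒ counter-clockwise traversal).

89.5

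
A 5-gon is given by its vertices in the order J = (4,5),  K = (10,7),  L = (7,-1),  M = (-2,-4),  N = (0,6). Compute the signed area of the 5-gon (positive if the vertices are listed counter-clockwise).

Apply the surveyor's formula: 2A = Σ (x_i·y_{i+1} − x_{i+1}·y_i), indices taken mod 5.
Σ = (-22) + (-59) + (-30) + (-12) + (-24) = -147
Signed area = Σ/2 = -73.5 (negative ⇒ clockwise traversal).

-73.5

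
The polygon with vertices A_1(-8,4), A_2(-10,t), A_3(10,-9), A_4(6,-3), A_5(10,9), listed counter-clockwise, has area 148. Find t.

Write out the shoelace sum; only the two edges meeting at A_2 involve t:
2·Area = [((-8)·t − (-10)·4) + ((-10)·(-9) − 10·t)] + 220
       = -18·t + 350 = 296
⇒ t = 3.

3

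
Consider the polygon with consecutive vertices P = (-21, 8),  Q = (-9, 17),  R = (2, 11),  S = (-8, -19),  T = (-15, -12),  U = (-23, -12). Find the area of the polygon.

Apply Gauss's area formula: 2A = Σ (x_i·y_{i+1} − x_{i+1}·y_i), indices taken mod 6.
Σ = (-285) + (-133) + (50) + (-189) + (-96) + (-436) = -1089
Area = |Σ|/2 = 544.5.

544.5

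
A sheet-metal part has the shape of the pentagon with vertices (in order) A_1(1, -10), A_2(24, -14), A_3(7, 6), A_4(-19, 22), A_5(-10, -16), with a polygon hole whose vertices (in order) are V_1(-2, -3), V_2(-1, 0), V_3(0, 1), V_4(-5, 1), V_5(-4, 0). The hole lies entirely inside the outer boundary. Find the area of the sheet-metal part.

Outer boundary:
Apply the surveyor's formula: 2A = Σ (x_i·y_{i+1} − x_{i+1}·y_i), indices taken mod 5.
A_1→A_2: (1)(-14) − (24)(-10) = 226
A_2→A_3: (24)(6) − (7)(-14) = 242
A_3→A_4: (7)(22) − (-19)(6) = 268
A_4→A_5: (-19)(-16) − (-10)(22) = 524
A_5→A_1: (-10)(-10) − (1)(-16) = 116
Σ = 1376
Area = |Σ|/2 = 688.
Hole:
Apply the surveyor's formula: 2A = Σ (x_i·y_{i+1} − x_{i+1}·y_i), indices taken mod 5.
Cross-terms: -3, -1, 5, 4, 12  ⇒  Σ = 17
Area = |Σ|/2 = 8.5.
Net area = 688 − 8.5 = 679.5.

679.5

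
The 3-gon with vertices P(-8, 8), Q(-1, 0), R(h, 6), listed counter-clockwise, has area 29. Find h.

Write out the shoelace sum; only the two edges meeting at R involve h:
2·Area = [((-1)·6 − h·0) + (h·8 − (-8)·6)] + 8
       = 8·h + 50 = 58
⇒ h = 1.

1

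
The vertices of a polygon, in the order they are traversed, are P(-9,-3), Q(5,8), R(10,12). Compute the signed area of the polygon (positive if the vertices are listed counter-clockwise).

Apply the shoelace (surveyor's) formula: 2A = Σ (x_i·y_{i+1} − x_{i+1}·y_i), indices taken mod 3.
Σ = (-57) + (-20) + (78) = 1
Signed area = Σ/2 = 0.5 (positive ⇒ counter-clockwise traversal).

0.5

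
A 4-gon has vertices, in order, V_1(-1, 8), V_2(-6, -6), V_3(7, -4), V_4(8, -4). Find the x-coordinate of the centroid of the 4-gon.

Apply Gauss's area formula. First the cross-terms c_i = x_i·y_{i+1} − x_{i+1}·y_i:
  54, 66, 4, 60  ⇒  2A = 184, A = 92.
Then Σ (x_i + x_{i+1})·c_i = 168, so x̄ = 168 / (6·92) = 7/23.

7/23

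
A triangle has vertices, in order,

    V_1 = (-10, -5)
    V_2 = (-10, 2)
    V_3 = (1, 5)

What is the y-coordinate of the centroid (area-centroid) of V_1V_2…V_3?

Apply the shoelace (surveyor's) formula. First the cross-terms c_i = x_i·y_{i+1} − x_{i+1}·y_i:
  -70, -52, 45  ⇒  2A = -77, A = -38.5.
Then Σ (y_i + y_{i+1})·c_i = -154, so ȳ = -154 / (6·(-38.5)) = 2/3.

2/3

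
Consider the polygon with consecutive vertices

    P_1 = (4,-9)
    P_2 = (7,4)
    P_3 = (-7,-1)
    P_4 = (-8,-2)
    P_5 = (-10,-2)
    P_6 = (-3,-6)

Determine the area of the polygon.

103.5

Apply Gauss's area formula: 2A = Σ (x_i·y_{i+1} − x_{i+1}·y_i), indices taken mod 6.
Σ = (79) + (21) + (6) + (-4) + (54) + (51) = 207
Area = |Σ|/2 = 103.5.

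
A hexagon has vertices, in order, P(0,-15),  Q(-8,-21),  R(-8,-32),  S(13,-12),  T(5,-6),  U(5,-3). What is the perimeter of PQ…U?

76

|PQ| = √((-8)² + (-6)²) = √100 = 10
|QR| = √((0)² + (-11)²) = √121 = 11
|RS| = √((21)² + (20)²) = √841 = 29
|ST| = √((-8)² + (6)²) = √100 = 10
|TU| = √((0)² + (3)²) = √9 = 3
|UP| = √((-5)² + (-12)²) = √169 = 13
Perimeter = 10 + 11 + 29 + 10 + 3 + 13 = 76.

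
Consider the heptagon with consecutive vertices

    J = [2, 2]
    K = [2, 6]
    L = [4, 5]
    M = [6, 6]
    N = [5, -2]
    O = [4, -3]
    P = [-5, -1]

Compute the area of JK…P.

Σ = (8) + (-14) + (-6) + (-42) + (-7) + (-19) + (-8) = -88
Area = |Σ|/2 = 44.

44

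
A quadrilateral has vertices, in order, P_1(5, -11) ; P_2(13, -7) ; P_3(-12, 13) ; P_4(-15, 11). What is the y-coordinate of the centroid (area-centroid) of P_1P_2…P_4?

13/183

Apply the shoelace formula. First the cross-terms c_i = x_i·y_{i+1} − x_{i+1}·y_i:
  108, 85, 63, 110  ⇒  2A = 366, A = 183.
Then Σ (y_i + y_{i+1})·c_i = 78, so ȳ = 78 / (6·183) = 13/183.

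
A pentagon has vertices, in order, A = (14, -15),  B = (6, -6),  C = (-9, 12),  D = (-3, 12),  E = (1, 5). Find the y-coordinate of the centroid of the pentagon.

271/96

Apply the shoelace formula. First the cross-terms c_i = x_i·y_{i+1} − x_{i+1}·y_i:
  6, 18, -72, -27, -85  ⇒  2A = -160, A = -80.
Then Σ (y_i + y_{i+1})·c_i = -1355, so ȳ = -1355 / (6·(-80)) = 271/96.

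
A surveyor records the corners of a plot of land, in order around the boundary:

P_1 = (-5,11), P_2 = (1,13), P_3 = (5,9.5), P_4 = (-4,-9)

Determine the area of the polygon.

Σ = (-76) + (-55.5) + (-7) + (-89) = -227.5
Area = |Σ|/2 = 113.75.

113.75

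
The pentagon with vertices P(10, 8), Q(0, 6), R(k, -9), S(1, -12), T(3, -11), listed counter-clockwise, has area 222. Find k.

Write out the shoelace sum; only the two edges meeting at R involve k:
2·Area = [(0·(-9) − k·6) + (k·(-12) − 1·(-9))] + 219
       = -18·k + 228 = 444
⇒ k = -12.

-12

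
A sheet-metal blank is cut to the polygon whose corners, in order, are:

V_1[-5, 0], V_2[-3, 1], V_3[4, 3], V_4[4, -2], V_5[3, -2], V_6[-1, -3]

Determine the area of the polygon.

V_1→V_2: (-5)(1) − (-3)(0) = -5
V_2→V_3: (-3)(3) − (4)(1) = -13
V_3→V_4: (4)(-2) − (4)(3) = -20
V_4→V_5: (4)(-2) − (3)(-2) = -2
V_5→V_6: (3)(-3) − (-1)(-2) = -11
V_6→V_1: (-1)(0) − (-5)(-3) = -15
Σ = -66
Area = |Σ|/2 = 33.

33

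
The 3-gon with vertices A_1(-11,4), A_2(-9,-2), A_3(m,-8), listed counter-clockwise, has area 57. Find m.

Write out the shoelace sum; only the two edges meeting at A_3 involve m:
2·Area = [((-9)·(-8) − m·(-2)) + (m·4 − (-11)·(-8))] + 58
       = 6·m + 42 = 114
⇒ m = 12.

12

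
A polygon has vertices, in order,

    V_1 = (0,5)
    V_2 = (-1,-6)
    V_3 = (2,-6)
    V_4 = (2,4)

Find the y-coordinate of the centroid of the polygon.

Apply the shoelace (surveyor's) formula. First the cross-terms c_i = x_i·y_{i+1} − x_{i+1}·y_i:
  5, 18, 20, 10  ⇒  2A = 53, A = 26.5.
Then Σ (y_i + y_{i+1})·c_i = -171, so ȳ = -171 / (6·26.5) = -57/53.

-57/53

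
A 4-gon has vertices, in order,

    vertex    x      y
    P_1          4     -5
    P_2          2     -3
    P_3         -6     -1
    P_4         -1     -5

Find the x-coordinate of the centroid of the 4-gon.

Apply the shoelace formula. First the cross-terms c_i = x_i·y_{i+1} − x_{i+1}·y_i:
  -2, -20, 29, 25  ⇒  2A = 32, A = 16.
Then Σ (x_i + x_{i+1})·c_i = -60, so x̄ = -60 / (6·16) = -0.625.

-0.625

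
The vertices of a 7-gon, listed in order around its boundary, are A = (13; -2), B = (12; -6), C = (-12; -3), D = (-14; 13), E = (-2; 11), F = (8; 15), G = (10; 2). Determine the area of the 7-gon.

393

Apply Gauss's area formula: 2A = Σ (x_i·y_{i+1} − x_{i+1}·y_i), indices taken mod 7.
Σ = (-54) + (-108) + (-198) + (-128) + (-118) + (-134) + (-46) = -786
Area = |Σ|/2 = 393.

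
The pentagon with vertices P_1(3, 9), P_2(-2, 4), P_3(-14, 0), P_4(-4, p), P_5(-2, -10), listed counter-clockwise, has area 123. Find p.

-9

Write out the shoelace sum; only the two edges meeting at P_4 involve p:
2·Area = [((-14)·p − (-4)·0) + ((-4)·(-10) − (-2)·p)] + 98
       = -12·p + 138 = 246
⇒ p = -9.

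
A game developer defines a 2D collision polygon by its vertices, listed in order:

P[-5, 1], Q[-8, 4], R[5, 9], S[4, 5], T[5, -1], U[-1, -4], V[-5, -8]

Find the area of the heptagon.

111

Σ = (-12) + (-92) + (-11) + (-29) + (-21) + (-12) + (-45) = -222
Area = |Σ|/2 = 111.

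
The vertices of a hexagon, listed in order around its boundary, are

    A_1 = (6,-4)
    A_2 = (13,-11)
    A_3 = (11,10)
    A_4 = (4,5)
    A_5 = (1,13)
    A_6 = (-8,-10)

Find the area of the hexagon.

Apply the surveyor's formula: 2A = Σ (x_i·y_{i+1} − x_{i+1}·y_i), indices taken mod 6.
Σ = (-14) + (251) + (15) + (47) + (94) + (92) = 485
Area = |Σ|/2 = 242.5.

242.5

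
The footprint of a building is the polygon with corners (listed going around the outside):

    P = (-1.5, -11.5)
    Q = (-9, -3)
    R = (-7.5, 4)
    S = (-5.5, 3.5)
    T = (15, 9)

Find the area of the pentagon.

211.375

Apply the shoelace formula: 2A = Σ (x_i·y_{i+1} − x_{i+1}·y_i), indices taken mod 5.
P→Q: (-1.5)(-3) − (-9)(-11.5) = -99
Q→R: (-9)(4) − (-7.5)(-3) = -58.5
R→S: (-7.5)(3.5) − (-5.5)(4) = -4.25
S→T: (-5.5)(9) − (15)(3.5) = -102
T→P: (15)(-11.5) − (-1.5)(9) = -159
Σ = -422.75
Area = |Σ|/2 = 211.375.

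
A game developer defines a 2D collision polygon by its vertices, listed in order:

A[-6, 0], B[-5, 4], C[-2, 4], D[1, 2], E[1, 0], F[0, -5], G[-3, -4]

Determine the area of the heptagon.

Apply the shoelace formula: 2A = Σ (x_i·y_{i+1} − x_{i+1}·y_i), indices taken mod 7.
Σ = (-24) + (-12) + (-8) + (-2) + (-5) + (-15) + (-24) = -90
Area = |Σ|/2 = 45.

45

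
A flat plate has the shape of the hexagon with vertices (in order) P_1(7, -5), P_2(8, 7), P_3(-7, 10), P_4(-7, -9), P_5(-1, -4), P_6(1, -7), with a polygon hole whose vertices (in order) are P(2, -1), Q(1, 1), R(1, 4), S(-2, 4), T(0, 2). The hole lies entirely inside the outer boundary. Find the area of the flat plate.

Outer boundary:
Apply the surveyor's formula: 2A = Σ (x_i·y_{i+1} − x_{i+1}·y_i), indices taken mod 6.
Σ = (89) + (129) + (133) + (19) + (11) + (44) = 425
Area = |Σ|/2 = 212.5.
Hole:
Apply Gauss's area formula: 2A = Σ (x_i·y_{i+1} − x_{i+1}·y_i), indices taken mod 5.
Σ = (3) + (3) + (12) + (-4) + (-4) = 10
Area = |Σ|/2 = 5.
Net area = 212.5 − 5 = 207.5.

207.5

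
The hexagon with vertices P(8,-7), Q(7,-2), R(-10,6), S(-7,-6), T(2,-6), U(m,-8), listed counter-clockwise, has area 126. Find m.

7

The doubled signed area Σ (x_i y_{i+1} − x_{i+1} y_i) is linear in m.
With m=0 it equals 259; the coefficient of m is -1 (from the two edges through U).
So -1·m + 259 = 2·126 = 252 ⇒ m = 7.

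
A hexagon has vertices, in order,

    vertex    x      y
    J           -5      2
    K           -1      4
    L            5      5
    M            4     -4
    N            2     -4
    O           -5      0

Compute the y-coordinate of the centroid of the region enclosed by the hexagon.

83/121

Apply Gauss's area formula. First the cross-terms c_i = x_i·y_{i+1} − x_{i+1}·y_i:
  -18, -25, -40, -8, -20, -10  ⇒  2A = -121, A = -60.5.
Then Σ (y_i + y_{i+1})·c_i = -249, so ȳ = -249 / (6·(-60.5)) = 83/121.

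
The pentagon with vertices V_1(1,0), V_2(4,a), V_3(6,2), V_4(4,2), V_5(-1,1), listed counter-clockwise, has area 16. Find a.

Write out the shoelace sum; only the two edges meeting at V_2 involve a:
2·Area = [(1·a − 4·0) + (4·2 − 6·a)] + 9
       = -5·a + 17 = 32
⇒ a = -3.

-3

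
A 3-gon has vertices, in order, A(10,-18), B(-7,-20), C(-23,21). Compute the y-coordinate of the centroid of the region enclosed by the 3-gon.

-17/3

Apply the shoelace formula. First the cross-terms c_i = x_i·y_{i+1} − x_{i+1}·y_i:
  -326, -607, 204  ⇒  2A = -729, A = -364.5.
Then Σ (y_i + y_{i+1})·c_i = 12393, so ȳ = 12393 / (6·(-364.5)) = -17/3.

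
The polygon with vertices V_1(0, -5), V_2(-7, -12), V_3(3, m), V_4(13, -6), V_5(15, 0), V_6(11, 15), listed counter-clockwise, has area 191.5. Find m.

Write out the shoelace sum; only the two edges meeting at V_3 involve m:
2·Area = [((-7)·m − 3·(-12)) + (3·(-6) − 13·m)] + 225
       = -20·m + 243 = 383
⇒ m = -7.

-7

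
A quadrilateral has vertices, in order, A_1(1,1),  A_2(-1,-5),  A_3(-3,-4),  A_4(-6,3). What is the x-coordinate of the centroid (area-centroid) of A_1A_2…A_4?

-386/171

Apply the surveyor's formula. First the cross-terms c_i = x_i·y_{i+1} − x_{i+1}·y_i:
  -4, -11, -33, -9  ⇒  2A = -57, A = -28.5.
Then Σ (x_i + x_{i+1})·c_i = 386, so x̄ = 386 / (6·(-28.5)) = -386/171.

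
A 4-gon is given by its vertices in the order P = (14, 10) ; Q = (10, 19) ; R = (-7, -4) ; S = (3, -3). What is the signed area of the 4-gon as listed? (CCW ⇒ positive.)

P→Q: (14)(19) − (10)(10) = 166
Q→R: (10)(-4) − (-7)(19) = 93
R→S: (-7)(-3) − (3)(-4) = 33
S→P: (3)(10) − (14)(-3) = 72
Σ = 364
Signed area = Σ/2 = 182 (positive ⇒ counter-clockwise traversal).

182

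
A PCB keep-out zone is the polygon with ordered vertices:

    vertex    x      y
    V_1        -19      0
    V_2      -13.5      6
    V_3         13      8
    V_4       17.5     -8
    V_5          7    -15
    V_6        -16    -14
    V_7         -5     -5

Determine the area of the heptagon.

Apply the shoelace (surveyor's) formula: 2A = Σ (x_i·y_{i+1} − x_{i+1}·y_i), indices taken mod 7.
Σ = (-114) + (-186) + (-244) + (-206.5) + (-338) + (10) + (-95) = -1173.5
Area = |Σ|/2 = 586.75.

586.75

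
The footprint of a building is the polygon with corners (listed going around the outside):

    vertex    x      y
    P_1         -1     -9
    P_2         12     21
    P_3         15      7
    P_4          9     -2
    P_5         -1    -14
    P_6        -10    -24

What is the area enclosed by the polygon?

207.5

Apply the shoelace formula: 2A = Σ (x_i·y_{i+1} − x_{i+1}·y_i), indices taken mod 6.
P_1→P_2: (-1)(21) − (12)(-9) = 87
P_2→P_3: (12)(7) − (15)(21) = -231
P_3→P_4: (15)(-2) − (9)(7) = -93
P_4→P_5: (9)(-14) − (-1)(-2) = -128
P_5→P_6: (-1)(-24) − (-10)(-14) = -116
P_6→P_1: (-10)(-9) − (-1)(-24) = 66
Σ = -415
Area = |Σ|/2 = 207.5.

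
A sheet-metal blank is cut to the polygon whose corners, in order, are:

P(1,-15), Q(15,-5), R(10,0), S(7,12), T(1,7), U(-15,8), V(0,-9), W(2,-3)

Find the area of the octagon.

333

Cross-terms: 220, 50, 120, 37, 113, 135, 18, -27  ⇒  Σ = 666
Area = |Σ|/2 = 333.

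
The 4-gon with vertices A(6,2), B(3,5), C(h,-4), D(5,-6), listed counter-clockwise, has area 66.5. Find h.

-5

Write out the shoelace sum; only the two edges meeting at C involve h:
2·Area = [(3·(-4) − h·5) + (h·(-6) − 5·(-4))] + 70
       = -11·h + 78 = 133
⇒ h = -5.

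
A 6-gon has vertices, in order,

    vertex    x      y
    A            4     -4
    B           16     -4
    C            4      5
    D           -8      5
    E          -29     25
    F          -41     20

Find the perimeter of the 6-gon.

132

|AB| = √((12)² + (0)²) = √144 = 12
|BC| = √((-12)² + (9)²) = √225 = 15
|CD| = √((-12)² + (0)²) = √144 = 12
|DE| = √((-21)² + (20)²) = √841 = 29
|EF| = √((-12)² + (-5)²) = √169 = 13
|FA| = √((45)² + (-24)²) = √2601 = 51
Perimeter = 12 + 15 + 12 + 29 + 13 + 51 = 132.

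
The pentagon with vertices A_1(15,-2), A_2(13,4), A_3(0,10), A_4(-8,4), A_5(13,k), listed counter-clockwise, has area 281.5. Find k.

-15

The doubled signed area Σ (x_i y_{i+1} − x_{i+1} y_i) is linear in k.
With k=0 it equals 218; the coefficient of k is -23 (from the two edges through A_5).
So -23·k + 218 = 2·281.5 = 563 ⇒ k = -15.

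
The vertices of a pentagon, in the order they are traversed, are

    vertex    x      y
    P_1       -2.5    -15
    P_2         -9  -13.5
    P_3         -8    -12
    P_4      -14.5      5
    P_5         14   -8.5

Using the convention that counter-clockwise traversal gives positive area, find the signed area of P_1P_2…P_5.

Apply Gauss's area formula: 2A = Σ (x_i·y_{i+1} − x_{i+1}·y_i), indices taken mod 5.
P_1→P_2: (-2.5)(-13.5) − (-9)(-15) = -101.25
P_2→P_3: (-9)(-12) − (-8)(-13.5) = 0
P_3→P_4: (-8)(5) − (-14.5)(-12) = -214
P_4→P_5: (-14.5)(-8.5) − (14)(5) = 53.25
P_5→P_1: (14)(-15) − (-2.5)(-8.5) = -231.25
Σ = -493.25
Signed area = Σ/2 = -246.625 (negative ⇒ clockwise traversal).

-246.625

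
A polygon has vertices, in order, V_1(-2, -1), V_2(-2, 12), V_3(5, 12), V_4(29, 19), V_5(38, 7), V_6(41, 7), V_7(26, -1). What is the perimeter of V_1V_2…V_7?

|V_1V_2| = √((0)² + (13)²) = √169 = 13
|V_2V_3| = √((7)² + (0)²) = √49 = 7
|V_3V_4| = √((24)² + (7)²) = √625 = 25
|V_4V_5| = √((9)² + (-12)²) = √225 = 15
|V_5V_6| = √((3)² + (0)²) = √9 = 3
|V_6V_7| = √((-15)² + (-8)²) = √289 = 17
|V_7V_1| = √((-28)² + (0)²) = √784 = 28
Perimeter = 13 + 7 + 25 + 15 + 3 + 17 + 28 = 108.

108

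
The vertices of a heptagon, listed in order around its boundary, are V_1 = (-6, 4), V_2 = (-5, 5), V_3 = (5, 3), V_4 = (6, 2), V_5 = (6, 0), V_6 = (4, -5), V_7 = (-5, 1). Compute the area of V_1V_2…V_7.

Apply the shoelace (surveyor's) formula: 2A = Σ (x_i·y_{i+1} − x_{i+1}·y_i), indices taken mod 7.
V_1→V_2: (-6)(5) − (-5)(4) = -10
V_2→V_3: (-5)(3) − (5)(5) = -40
V_3→V_4: (5)(2) − (6)(3) = -8
V_4→V_5: (6)(0) − (6)(2) = -12
V_5→V_6: (6)(-5) − (4)(0) = -30
V_6→V_7: (4)(1) − (-5)(-5) = -21
V_7→V_1: (-5)(4) − (-6)(1) = -14
Σ = -135
Area = |Σ|/2 = 67.5.

67.5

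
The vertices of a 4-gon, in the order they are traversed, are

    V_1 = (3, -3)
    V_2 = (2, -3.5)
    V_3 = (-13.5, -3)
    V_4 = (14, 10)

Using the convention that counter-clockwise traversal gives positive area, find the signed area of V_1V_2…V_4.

-111.375

Σ = (-4.5) + (-53.25) + (-93) + (-72) = -222.75
Signed area = Σ/2 = -111.375 (negative ⇒ clockwise traversal).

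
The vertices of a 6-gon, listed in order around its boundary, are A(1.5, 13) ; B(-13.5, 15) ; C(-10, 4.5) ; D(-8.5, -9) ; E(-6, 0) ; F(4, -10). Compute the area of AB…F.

244.25

Σ = (198) + (89.25) + (128.25) + (-54) + (60) + (67) = 488.5
Area = |Σ|/2 = 244.25.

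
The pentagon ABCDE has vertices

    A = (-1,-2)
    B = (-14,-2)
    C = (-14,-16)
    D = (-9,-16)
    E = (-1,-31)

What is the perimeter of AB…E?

|AB| = √((-13)² + (0)²) = √169 = 13
|BC| = √((0)² + (-14)²) = √196 = 14
|CD| = √((5)² + (0)²) = √25 = 5
|DE| = √((8)² + (-15)²) = √289 = 17
|EA| = √((0)² + (29)²) = √841 = 29
Perimeter = 13 + 14 + 5 + 17 + 29 = 78.

78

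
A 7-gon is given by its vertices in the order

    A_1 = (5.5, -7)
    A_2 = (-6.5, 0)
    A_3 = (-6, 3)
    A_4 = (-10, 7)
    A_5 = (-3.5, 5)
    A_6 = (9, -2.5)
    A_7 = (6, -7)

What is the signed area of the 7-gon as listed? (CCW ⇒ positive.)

Σ = (-45.5) + (-19.5) + (-12) + (-25.5) + (-36.25) + (-48) + (-3.5) = -190.25
Signed area = Σ/2 = -95.125 (negative ⇒ clockwise traversal).

-95.125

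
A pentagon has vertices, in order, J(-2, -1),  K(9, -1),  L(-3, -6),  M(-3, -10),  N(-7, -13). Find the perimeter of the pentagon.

|JK| = √((11)² + (0)²) = √121 = 11
|KL| = √((-12)² + (-5)²) = √169 = 13
|LM| = √((0)² + (-4)²) = √16 = 4
|MN| = √((-4)² + (-3)²) = √25 = 5
|NJ| = √((5)² + (12)²) = √169 = 13
Perimeter = 11 + 13 + 4 + 5 + 13 = 46.

46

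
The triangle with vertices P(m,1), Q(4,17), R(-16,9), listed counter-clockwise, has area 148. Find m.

Write out the shoelace sum; only the two edges meeting at P involve m:
2·Area = [((-16)·1 − m·9) + (m·17 − 4·1)] + 308
       = 8·m + 288 = 296
⇒ m = 1.

1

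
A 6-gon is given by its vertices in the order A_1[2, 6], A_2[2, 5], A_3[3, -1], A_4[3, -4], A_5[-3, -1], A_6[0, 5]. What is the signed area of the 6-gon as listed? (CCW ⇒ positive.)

Cross-terms: -2, -17, -9, -15, -15, -10  ⇒  Σ = -68
Signed area = Σ/2 = -34 (negative ⇒ clockwise traversal).

-34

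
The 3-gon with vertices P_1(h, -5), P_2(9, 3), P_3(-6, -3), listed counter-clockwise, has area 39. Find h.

2

Write out the shoelace sum; only the two edges meeting at P_1 involve h:
2·Area = [((-6)·(-5) − h·(-3)) + (h·3 − 9·(-5))] + -9
       = 6·h + 66 = 78
⇒ h = 2.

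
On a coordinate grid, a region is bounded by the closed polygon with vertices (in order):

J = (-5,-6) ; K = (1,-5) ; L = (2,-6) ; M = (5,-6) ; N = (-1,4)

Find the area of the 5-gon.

46.5

Apply Gauss's area formula: 2A = Σ (x_i·y_{i+1} − x_{i+1}·y_i), indices taken mod 5.
Σ = (31) + (4) + (18) + (14) + (26) = 93
Area = |Σ|/2 = 46.5.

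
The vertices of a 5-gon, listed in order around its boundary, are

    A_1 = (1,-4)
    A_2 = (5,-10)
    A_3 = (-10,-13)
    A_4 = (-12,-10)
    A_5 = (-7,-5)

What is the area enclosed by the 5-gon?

94

Apply the surveyor's formula: 2A = Σ (x_i·y_{i+1} − x_{i+1}·y_i), indices taken mod 5.
A_1→A_2: (1)(-10) − (5)(-4) = 10
A_2→A_3: (5)(-13) − (-10)(-10) = -165
A_3→A_4: (-10)(-10) − (-12)(-13) = -56
A_4→A_5: (-12)(-5) − (-7)(-10) = -10
A_5→A_1: (-7)(-4) − (1)(-5) = 33
Σ = -188
Area = |Σ|/2 = 94.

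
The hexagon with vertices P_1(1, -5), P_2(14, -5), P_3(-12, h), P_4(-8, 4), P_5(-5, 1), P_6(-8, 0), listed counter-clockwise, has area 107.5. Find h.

9

The doubled signed area Σ (x_i y_{i+1} − x_{i+1} y_i) is linear in h.
With h=0 it equals 17; the coefficient of h is 22 (from the two edges through P_3).
So 22·h + 17 = 2·107.5 = 215 ⇒ h = 9.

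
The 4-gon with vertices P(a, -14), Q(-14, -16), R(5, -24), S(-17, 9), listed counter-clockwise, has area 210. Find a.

-13

The doubled signed area Σ (x_i y_{i+1} − x_{i+1} y_i) is linear in a.
With a=0 it equals 95; the coefficient of a is -25 (from the two edges through P).
So -25·a + 95 = 2·210 = 420 ⇒ a = -13.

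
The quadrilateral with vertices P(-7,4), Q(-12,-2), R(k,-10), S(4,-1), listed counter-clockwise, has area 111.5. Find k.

Write out the shoelace sum; only the two edges meeting at R involve k:
2·Area = [((-12)·(-10) − k·(-2)) + (k·(-1) − 4·(-10))] + 71
       = 1·k + 231 = 223
⇒ k = -8.

-8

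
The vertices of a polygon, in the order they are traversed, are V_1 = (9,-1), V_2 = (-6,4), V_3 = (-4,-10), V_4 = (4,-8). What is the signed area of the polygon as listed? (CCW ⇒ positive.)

Cross-terms: 30, 76, 72, 68  ⇒  Σ = 246
Signed area = Σ/2 = 123 (positive ⇒ counter-clockwise traversal).

123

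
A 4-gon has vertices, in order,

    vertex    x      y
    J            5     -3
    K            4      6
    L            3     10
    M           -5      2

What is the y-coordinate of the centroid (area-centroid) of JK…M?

Apply the shoelace (surveyor's) formula. First the cross-terms c_i = x_i·y_{i+1} − x_{i+1}·y_i:
  42, 22, 56, 5  ⇒  2A = 125, A = 62.5.
Then Σ (y_i + y_{i+1})·c_i = 1145, so ȳ = 1145 / (6·62.5) = 229/75.

229/75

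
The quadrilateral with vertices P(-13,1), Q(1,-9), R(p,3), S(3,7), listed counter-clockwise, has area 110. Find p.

1

The doubled signed area Σ (x_i y_{i+1} − x_{i+1} y_i) is linear in p.
With p=0 it equals 204; the coefficient of p is 16 (from the two edges through R).
So 16·p + 204 = 2·110 = 220 ⇒ p = 1.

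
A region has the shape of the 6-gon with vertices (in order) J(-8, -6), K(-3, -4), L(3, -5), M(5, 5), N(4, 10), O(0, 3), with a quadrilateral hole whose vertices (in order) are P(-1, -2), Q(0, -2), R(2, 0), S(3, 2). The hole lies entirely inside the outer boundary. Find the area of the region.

70.5

Outer boundary:
Σ = (14) + (27) + (40) + (30) + (12) + (24) = 147
Area = |Σ|/2 = 73.5.
Hole:
Σ = (2) + (4) + (4) + (-4) = 6
Area = |Σ|/2 = 3.
Net area = 73.5 − 3 = 70.5.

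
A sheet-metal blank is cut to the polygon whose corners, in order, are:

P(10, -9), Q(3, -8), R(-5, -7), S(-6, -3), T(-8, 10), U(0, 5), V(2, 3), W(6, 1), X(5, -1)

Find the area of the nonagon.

168.5

Σ = (-53) + (-61) + (-27) + (-84) + (-40) + (-10) + (-16) + (-11) + (-35) = -337
Area = |Σ|/2 = 168.5.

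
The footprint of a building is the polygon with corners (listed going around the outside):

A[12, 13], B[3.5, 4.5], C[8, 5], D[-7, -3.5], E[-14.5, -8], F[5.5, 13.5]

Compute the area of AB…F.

Apply the surveyor's formula: 2A = Σ (x_i·y_{i+1} − x_{i+1}·y_i), indices taken mod 6.
A→B: (12)(4.5) − (3.5)(13) = 8.5
B→C: (3.5)(5) − (8)(4.5) = -18.5
C→D: (8)(-3.5) − (-7)(5) = 7
D→E: (-7)(-8) − (-14.5)(-3.5) = 5.25
E→F: (-14.5)(13.5) − (5.5)(-8) = -151.75
F→A: (5.5)(13) − (12)(13.5) = -90.5
Σ = -240
Area = |Σ|/2 = 120.

120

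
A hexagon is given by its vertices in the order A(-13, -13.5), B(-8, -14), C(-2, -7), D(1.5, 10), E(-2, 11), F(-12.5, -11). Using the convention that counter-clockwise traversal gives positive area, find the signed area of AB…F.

157.125

Apply the shoelace (surveyor's) formula: 2A = Σ (x_i·y_{i+1} − x_{i+1}·y_i), indices taken mod 6.
Σ = (74) + (28) + (-9.5) + (36.5) + (159.5) + (25.75) = 314.25
Signed area = Σ/2 = 157.125 (positive ⇒ counter-clockwise traversal).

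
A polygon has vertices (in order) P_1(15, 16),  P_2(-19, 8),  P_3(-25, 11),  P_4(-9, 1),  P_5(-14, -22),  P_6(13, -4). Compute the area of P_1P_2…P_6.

Cross-terms: 424, -9, 74, 212, 342, 268  ⇒  Σ = 1311
Area = |Σ|/2 = 655.5.

655.5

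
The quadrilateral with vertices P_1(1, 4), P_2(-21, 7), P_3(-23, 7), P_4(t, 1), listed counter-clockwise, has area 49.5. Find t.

Write out the shoelace sum; only the two edges meeting at P_4 involve t:
2·Area = [((-23)·1 − t·7) + (t·4 − 1·1)] + 105
       = -3·t + 81 = 99
⇒ t = -6.

-6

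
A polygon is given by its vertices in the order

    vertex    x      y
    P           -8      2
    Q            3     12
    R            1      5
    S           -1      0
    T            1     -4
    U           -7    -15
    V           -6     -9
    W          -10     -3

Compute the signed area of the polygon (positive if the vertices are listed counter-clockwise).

-138

Σ = (-102) + (3) + (5) + (4) + (-43) + (-27) + (-72) + (-44) = -276
Signed area = Σ/2 = -138 (negative ⇒ clockwise traversal).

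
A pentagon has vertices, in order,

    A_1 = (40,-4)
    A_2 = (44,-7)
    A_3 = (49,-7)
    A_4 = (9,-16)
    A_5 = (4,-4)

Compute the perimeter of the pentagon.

100

|A_1A_2| = √((4)² + (-3)²) = √25 = 5
|A_2A_3| = √((5)² + (0)²) = √25 = 5
|A_3A_4| = √((-40)² + (-9)²) = √1681 = 41
|A_4A_5| = √((-5)² + (12)²) = √169 = 13
|A_5A_1| = √((36)² + (0)²) = √1296 = 36
Perimeter = 5 + 5 + 41 + 13 + 36 = 100.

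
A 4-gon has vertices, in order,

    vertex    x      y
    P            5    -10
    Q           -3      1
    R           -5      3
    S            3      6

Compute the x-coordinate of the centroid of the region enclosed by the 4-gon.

1.09375

Apply the shoelace formula. First the cross-terms c_i = x_i·y_{i+1} − x_{i+1}·y_i:
  -25, -4, -39, -60  ⇒  2A = -128, A = -64.
Then Σ (x_i + x_{i+1})·c_i = -420, so x̄ = -420 / (6·(-64)) = 1.09375.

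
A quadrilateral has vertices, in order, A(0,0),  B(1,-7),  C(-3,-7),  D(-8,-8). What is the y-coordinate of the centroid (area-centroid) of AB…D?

Apply Gauss's area formula. First the cross-terms c_i = x_i·y_{i+1} − x_{i+1}·y_i:
  0, -28, -32, 0  ⇒  2A = -60, A = -30.
Then Σ (y_i + y_{i+1})·c_i = 872, so ȳ = 872 / (6·(-30)) = -218/45.

-218/45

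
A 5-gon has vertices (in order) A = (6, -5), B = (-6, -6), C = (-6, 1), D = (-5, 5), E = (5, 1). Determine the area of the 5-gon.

97

Cross-terms: -66, -42, -25, -30, -31  ⇒  Σ = -194
Area = |Σ|/2 = 97.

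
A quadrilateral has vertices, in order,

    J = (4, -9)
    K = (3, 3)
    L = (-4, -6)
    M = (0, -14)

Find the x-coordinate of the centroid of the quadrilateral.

Apply the shoelace (surveyor's) formula. First the cross-terms c_i = x_i·y_{i+1} − x_{i+1}·y_i:
  39, -6, 56, 56  ⇒  2A = 145, A = 72.5.
Then Σ (x_i + x_{i+1})·c_i = 279, so x̄ = 279 / (6·72.5) = 93/145.

93/145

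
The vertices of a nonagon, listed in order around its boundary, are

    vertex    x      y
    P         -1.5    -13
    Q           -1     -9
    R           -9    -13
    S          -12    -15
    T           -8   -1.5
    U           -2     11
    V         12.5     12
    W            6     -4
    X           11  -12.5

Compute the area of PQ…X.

378.875

Σ = (0.5) + (-68) + (-21) + (-102) + (-91) + (-161.5) + (-122) + (-31) + (-161.75) = -757.75
Area = |Σ|/2 = 378.875.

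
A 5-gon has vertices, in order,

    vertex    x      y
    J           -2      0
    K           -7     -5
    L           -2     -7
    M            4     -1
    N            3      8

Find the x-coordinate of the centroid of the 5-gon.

-4/13

Apply the shoelace formula. First the cross-terms c_i = x_i·y_{i+1} − x_{i+1}·y_i:
  10, 39, 30, 35, 16  ⇒  2A = 130, A = 65.
Then Σ (x_i + x_{i+1})·c_i = -120, so x̄ = -120 / (6·65) = -4/13.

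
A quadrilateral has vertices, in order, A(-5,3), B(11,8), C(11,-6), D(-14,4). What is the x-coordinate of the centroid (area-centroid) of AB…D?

1096/289

Apply the surveyor's formula. First the cross-terms c_i = x_i·y_{i+1} − x_{i+1}·y_i:
  -73, -154, -40, -22  ⇒  2A = -289, A = -144.5.
Then Σ (x_i + x_{i+1})·c_i = -3288, so x̄ = -3288 / (6·(-144.5)) = 1096/289.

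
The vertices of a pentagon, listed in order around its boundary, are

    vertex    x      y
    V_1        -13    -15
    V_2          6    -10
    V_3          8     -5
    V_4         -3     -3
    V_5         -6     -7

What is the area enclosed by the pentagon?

Apply the shoelace formula: 2A = Σ (x_i·y_{i+1} − x_{i+1}·y_i), indices taken mod 5.
Σ = (220) + (50) + (-39) + (3) + (-1) = 233
Area = |Σ|/2 = 116.5.

116.5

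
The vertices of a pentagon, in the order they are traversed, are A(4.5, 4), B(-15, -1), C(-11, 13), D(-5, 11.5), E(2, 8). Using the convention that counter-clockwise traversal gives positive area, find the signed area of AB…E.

Apply the shoelace (surveyor's) formula: 2A = Σ (x_i·y_{i+1} − x_{i+1}·y_i), indices taken mod 5.
Cross-terms: 55.5, -206, -61.5, -63, -28  ⇒  Σ = -303
Signed area = Σ/2 = -151.5 (negative ⇒ clockwise traversal).

-151.5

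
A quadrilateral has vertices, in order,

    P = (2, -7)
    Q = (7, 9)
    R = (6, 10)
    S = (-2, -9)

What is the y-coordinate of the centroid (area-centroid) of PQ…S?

Apply the shoelace formula. First the cross-terms c_i = x_i·y_{i+1} − x_{i+1}·y_i:
  67, 16, -34, 32  ⇒  2A = 81, A = 40.5.
Then Σ (y_i + y_{i+1})·c_i = -108, so ȳ = -108 / (6·40.5) = -4/9.

-4/9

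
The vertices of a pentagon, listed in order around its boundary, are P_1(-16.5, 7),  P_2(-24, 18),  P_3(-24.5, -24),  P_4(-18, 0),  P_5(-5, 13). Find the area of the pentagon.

Apply Gauss's area formula: 2A = Σ (x_i·y_{i+1} − x_{i+1}·y_i), indices taken mod 5.
P_1→P_2: (-16.5)(18) − (-24)(7) = -129
P_2→P_3: (-24)(-24) − (-24.5)(18) = 1017
P_3→P_4: (-24.5)(0) − (-18)(-24) = -432
P_4→P_5: (-18)(13) − (-5)(0) = -234
P_5→P_1: (-5)(7) − (-16.5)(13) = 179.5
Σ = 401.5
Area = |Σ|/2 = 200.75.

200.75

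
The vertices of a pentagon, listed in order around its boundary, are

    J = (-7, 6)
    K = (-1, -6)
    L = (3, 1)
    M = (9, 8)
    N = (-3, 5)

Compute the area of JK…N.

83

Σ = (48) + (17) + (15) + (69) + (17) = 166
Area = |Σ|/2 = 83.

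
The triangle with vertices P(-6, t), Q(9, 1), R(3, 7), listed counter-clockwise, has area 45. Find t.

1

Write out the shoelace sum; only the two edges meeting at P involve t:
2·Area = [(3·t − (-6)·7) + ((-6)·1 − 9·t)] + 60
       = -6·t + 96 = 90
⇒ t = 1.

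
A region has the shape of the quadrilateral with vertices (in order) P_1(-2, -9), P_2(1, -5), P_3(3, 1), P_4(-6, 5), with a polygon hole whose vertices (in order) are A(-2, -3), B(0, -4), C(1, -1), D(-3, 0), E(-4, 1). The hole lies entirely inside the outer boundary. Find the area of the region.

Outer boundary:
Σ = (19) + (16) + (21) + (64) = 120
Area = |Σ|/2 = 60.
Hole:
Σ = (8) + (4) + (-3) + (-3) + (14) = 20
Area = |Σ|/2 = 10.
Net area = 60 − 10 = 50.

50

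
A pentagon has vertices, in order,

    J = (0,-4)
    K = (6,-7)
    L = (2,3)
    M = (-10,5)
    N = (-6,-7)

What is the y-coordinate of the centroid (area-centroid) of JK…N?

-134/165

Apply the shoelace (surveyor's) formula. First the cross-terms c_i = x_i·y_{i+1} − x_{i+1}·y_i:
  24, 32, 40, 100, 24  ⇒  2A = 220, A = 110.
Then Σ (y_i + y_{i+1})·c_i = -536, so ȳ = -536 / (6·110) = -134/165.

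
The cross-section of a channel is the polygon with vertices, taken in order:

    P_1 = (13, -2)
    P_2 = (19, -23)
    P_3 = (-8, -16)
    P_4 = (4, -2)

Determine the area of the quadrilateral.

Apply the surveyor's formula: 2A = Σ (x_i·y_{i+1} − x_{i+1}·y_i), indices taken mod 4.
Σ = (-261) + (-488) + (80) + (18) = -651
Area = |Σ|/2 = 325.5.

325.5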